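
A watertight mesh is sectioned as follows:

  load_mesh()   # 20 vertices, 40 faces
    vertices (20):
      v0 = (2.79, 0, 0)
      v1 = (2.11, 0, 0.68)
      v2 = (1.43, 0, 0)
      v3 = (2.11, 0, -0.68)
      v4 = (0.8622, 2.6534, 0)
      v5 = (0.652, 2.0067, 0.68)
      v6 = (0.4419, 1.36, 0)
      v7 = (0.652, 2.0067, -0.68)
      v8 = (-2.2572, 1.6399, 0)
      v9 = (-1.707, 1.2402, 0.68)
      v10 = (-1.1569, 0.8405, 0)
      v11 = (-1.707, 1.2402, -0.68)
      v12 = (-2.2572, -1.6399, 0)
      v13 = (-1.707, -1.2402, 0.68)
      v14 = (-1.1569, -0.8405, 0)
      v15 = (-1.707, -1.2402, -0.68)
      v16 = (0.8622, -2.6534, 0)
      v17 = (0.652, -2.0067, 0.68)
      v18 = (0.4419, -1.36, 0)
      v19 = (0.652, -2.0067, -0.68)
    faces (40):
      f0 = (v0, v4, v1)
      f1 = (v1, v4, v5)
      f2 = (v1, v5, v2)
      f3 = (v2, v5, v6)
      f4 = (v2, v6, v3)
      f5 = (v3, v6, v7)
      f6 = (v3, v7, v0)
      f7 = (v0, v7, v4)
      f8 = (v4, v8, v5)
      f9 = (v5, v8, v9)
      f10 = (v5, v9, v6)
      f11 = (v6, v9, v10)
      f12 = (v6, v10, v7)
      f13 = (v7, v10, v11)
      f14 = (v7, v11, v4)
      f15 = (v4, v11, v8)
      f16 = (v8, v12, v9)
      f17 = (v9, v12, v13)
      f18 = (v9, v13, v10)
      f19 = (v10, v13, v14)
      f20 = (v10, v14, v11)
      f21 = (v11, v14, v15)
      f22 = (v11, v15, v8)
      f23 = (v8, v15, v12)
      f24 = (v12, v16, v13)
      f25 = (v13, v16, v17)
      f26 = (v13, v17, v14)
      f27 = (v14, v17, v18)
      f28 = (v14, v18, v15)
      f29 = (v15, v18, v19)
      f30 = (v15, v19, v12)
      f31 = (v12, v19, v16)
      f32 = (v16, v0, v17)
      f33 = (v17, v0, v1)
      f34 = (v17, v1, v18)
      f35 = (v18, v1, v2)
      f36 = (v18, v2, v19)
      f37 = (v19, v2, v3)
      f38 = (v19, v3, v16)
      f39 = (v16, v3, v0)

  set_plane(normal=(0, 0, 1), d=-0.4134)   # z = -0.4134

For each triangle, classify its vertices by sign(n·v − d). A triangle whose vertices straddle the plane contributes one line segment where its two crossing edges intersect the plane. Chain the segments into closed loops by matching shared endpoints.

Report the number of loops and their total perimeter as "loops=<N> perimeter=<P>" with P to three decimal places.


Straddling triangles (20 of 40):
  (v2,v6,v3) [++-] → (1.45601, 0.5332, -0.4134)–(1.8434, 0, -0.4134)  len=0.6591
  (v3,v6,v7) [-+-] → (1.45601, 0.5332, -0.4134)–(0.569628, 1.75316, -0.4134)  len=1.5080
  (v3,v7,v0) [--+] → (1.49022, 1.21996, -0.4134)–(2.3766, 0, -0.4134)  len=1.5080
  (v0,v7,v4) [+-+] → (1.49022, 1.21996, -0.4134)–(0.734411, 2.26024, -0.4134)  len=1.2859
  (v6,v10,v7) [++-] → (-0.0571952, 1.54948, -0.4134)–(0.569628, 1.75316, -0.4134)  len=0.6591
  (v7,v10,v11) [-+-] → (-0.0571952, 1.54948, -0.4134)–(-1.49133, 1.08349, -0.4134)  len=1.5079
  (v7,v11,v4) [--+] → (-0.699722, 1.79426, -0.4134)–(0.734411, 2.26024, -0.4134)  len=1.5079
  (v4,v11,v8) [+-+] → (-0.699722, 1.79426, -0.4134)–(-1.92271, 1.39691, -0.4134)  len=1.2859
  (v10,v14,v11) [++-] → (-1.49133, 0.424443, -0.4134)–(-1.49133, 1.08349, -0.4134)  len=0.6591
  (v11,v14,v15) [-+-] → (-1.49133, 0.424443, -0.4134)–(-1.49133, -1.08349, -0.4134)  len=1.5079
  (v11,v15,v8) [--+] → (-1.92271, -0.111031, -0.4134)–(-1.92271, 1.39691, -0.4134)  len=1.5079
  (v8,v15,v12) [+-+] → (-1.92271, -0.111031, -0.4134)–(-1.92271, -1.39691, -0.4134)  len=1.2859
  (v14,v18,v15) [++-] → (-0.864505, -1.28717, -0.4134)–(-1.49133, -1.08349, -0.4134)  len=0.6591
  (v15,v18,v19) [-+-] → (-0.864505, -1.28717, -0.4134)–(0.569628, -1.75316, -0.4134)  len=1.5079
  (v15,v19,v12) [--+] → (-0.488578, -1.86289, -0.4134)–(-1.92271, -1.39691, -0.4134)  len=1.5079
  (v12,v19,v16) [+-+] → (-0.488578, -1.86289, -0.4134)–(0.734411, -2.26024, -0.4134)  len=1.2859
  (v18,v2,v19) [++-] → (0.957022, -1.21996, -0.4134)–(0.569628, -1.75316, -0.4134)  len=0.6591
  (v19,v2,v3) [-+-] → (0.957022, -1.21996, -0.4134)–(1.8434, 0, -0.4134)  len=1.5080
  (v19,v3,v16) [--+] → (1.62079, -1.04029, -0.4134)–(0.734411, -2.26024, -0.4134)  len=1.5080
  (v16,v3,v0) [+-+] → (1.62079, -1.04029, -0.4134)–(2.3766, 0, -0.4134)  len=1.2859

Chained into 2 loop(s):
  loop 1: 10 segments, perimeter = 10.8351
  loop 2: 10 segments, perimeter = 13.9692
Total perimeter = 24.804

loops=2 perimeter=24.804


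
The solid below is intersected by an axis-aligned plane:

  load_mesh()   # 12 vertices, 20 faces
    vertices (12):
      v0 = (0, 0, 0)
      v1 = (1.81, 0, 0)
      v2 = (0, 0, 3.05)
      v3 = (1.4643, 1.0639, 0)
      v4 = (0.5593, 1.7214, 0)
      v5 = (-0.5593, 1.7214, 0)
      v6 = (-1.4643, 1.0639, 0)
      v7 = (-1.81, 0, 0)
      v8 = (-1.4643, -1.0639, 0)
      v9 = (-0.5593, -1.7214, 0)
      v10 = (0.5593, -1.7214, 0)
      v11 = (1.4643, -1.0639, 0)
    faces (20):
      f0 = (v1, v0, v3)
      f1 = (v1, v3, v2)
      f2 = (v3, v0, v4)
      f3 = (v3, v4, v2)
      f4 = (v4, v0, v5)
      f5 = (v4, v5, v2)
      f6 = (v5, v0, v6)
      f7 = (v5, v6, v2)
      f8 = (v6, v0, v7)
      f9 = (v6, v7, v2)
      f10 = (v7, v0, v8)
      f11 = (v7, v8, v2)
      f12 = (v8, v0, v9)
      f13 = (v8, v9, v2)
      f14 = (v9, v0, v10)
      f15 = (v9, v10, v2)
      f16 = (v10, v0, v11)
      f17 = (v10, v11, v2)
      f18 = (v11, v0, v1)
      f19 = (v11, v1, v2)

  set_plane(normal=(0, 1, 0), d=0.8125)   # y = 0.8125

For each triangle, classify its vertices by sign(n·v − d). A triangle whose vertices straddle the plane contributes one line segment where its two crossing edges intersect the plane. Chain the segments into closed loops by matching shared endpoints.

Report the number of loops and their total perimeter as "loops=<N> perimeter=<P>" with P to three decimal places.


loops=1 perimeter=7.763

Straddling triangles (10 of 20):
  (v1,v0,v3) [--+] → (1.11829, 0.8125, 0)–(1.54599, 0.8125, 0)  len=0.4277
  (v1,v3,v2) [-+-] → (1.54599, 0.8125, 0)–(1.11829, 0.8125, 0.720716)  len=0.8381
  (v3,v0,v4) [+-+] → (1.11829, 0.8125, 0)–(0.263989, 0.8125, 0)  len=0.8543
  (v3,v4,v2) [++-] → (0.263989, 0.8125, 1.6104)–(1.11829, 0.8125, 0.720716)  len=1.2334
  (v4,v0,v5) [+-+] → (0.263989, 0.8125, 0)–(-0.263989, 0.8125, 0)  len=0.5280
  (v4,v5,v2) [++-] → (-0.263989, 0.8125, 1.6104)–(0.263989, 0.8125, 1.6104)  len=0.5280
  (v5,v0,v6) [+-+] → (-0.263989, 0.8125, 0)–(-1.11829, 0.8125, 0)  len=0.8543
  (v5,v6,v2) [++-] → (-1.11829, 0.8125, 0.720716)–(-0.263989, 0.8125, 1.6104)  len=1.2334
  (v6,v0,v7) [+--] → (-1.11829, 0.8125, 0)–(-1.54599, 0.8125, 0)  len=0.4277
  (v6,v7,v2) [+--] → (-1.54599, 0.8125, 0)–(-1.11829, 0.8125, 0.720716)  len=0.8381

Chained into 1 loop(s):
  loop 1: 10 segments, perimeter = 7.7630
Total perimeter = 7.763


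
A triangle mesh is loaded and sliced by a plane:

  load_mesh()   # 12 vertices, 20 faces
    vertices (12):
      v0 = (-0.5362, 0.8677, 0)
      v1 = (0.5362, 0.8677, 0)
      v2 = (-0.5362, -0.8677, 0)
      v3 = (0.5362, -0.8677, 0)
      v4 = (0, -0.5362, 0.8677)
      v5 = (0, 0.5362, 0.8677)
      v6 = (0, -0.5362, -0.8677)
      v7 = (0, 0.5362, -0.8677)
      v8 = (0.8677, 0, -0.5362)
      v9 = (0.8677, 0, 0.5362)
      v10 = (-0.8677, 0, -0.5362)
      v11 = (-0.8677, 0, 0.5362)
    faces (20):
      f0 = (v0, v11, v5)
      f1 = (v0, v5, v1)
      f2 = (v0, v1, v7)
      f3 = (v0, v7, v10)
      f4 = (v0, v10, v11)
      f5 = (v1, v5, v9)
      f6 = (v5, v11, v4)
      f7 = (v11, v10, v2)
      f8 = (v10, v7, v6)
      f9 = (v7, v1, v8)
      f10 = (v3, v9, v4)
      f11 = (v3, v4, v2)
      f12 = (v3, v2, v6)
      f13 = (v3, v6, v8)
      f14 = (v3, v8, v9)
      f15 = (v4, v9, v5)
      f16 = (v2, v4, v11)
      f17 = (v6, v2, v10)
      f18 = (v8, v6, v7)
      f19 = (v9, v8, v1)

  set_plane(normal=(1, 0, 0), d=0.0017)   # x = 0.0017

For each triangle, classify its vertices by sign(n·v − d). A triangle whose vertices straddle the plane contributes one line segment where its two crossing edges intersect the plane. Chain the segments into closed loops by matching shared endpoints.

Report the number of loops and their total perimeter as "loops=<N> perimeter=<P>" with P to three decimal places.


Straddling triangles (10 of 20):
  (v0,v5,v1) [--+] → (0.0017, 0.537251, 0.864949)–(0.0017, 0.8677, 0)  len=0.9259
  (v0,v1,v7) [-+-] → (0.0017, 0.8677, 0)–(0.0017, 0.537251, -0.864949)  len=0.9259
  (v1,v5,v9) [+-+] → (0.0017, 0.537251, 0.864949)–(0.0017, 0.535149, 0.867051)  len=0.0030
  (v7,v1,v8) [-++] → (0.0017, 0.537251, -0.864949)–(0.0017, 0.535149, -0.867051)  len=0.0030
  (v3,v9,v4) [++-] → (0.0017, -0.535149, 0.867051)–(0.0017, -0.537251, 0.864949)  len=0.0030
  (v3,v4,v2) [+--] → (0.0017, -0.537251, 0.864949)–(0.0017, -0.8677, 0)  len=0.9259
  (v3,v2,v6) [+--] → (0.0017, -0.8677, 0)–(0.0017, -0.537251, -0.864949)  len=0.9259
  (v3,v6,v8) [+-+] → (0.0017, -0.537251, -0.864949)–(0.0017, -0.535149, -0.867051)  len=0.0030
  (v4,v9,v5) [-+-] → (0.0017, -0.535149, 0.867051)–(0.0017, 0.535149, 0.867051)  len=1.0703
  (v8,v6,v7) [+--] → (0.0017, -0.535149, -0.867051)–(0.0017, 0.535149, -0.867051)  len=1.0703

Chained into 1 loop(s):
  loop 1: 10 segments, perimeter = 5.8562
Total perimeter = 5.856

loops=1 perimeter=5.856


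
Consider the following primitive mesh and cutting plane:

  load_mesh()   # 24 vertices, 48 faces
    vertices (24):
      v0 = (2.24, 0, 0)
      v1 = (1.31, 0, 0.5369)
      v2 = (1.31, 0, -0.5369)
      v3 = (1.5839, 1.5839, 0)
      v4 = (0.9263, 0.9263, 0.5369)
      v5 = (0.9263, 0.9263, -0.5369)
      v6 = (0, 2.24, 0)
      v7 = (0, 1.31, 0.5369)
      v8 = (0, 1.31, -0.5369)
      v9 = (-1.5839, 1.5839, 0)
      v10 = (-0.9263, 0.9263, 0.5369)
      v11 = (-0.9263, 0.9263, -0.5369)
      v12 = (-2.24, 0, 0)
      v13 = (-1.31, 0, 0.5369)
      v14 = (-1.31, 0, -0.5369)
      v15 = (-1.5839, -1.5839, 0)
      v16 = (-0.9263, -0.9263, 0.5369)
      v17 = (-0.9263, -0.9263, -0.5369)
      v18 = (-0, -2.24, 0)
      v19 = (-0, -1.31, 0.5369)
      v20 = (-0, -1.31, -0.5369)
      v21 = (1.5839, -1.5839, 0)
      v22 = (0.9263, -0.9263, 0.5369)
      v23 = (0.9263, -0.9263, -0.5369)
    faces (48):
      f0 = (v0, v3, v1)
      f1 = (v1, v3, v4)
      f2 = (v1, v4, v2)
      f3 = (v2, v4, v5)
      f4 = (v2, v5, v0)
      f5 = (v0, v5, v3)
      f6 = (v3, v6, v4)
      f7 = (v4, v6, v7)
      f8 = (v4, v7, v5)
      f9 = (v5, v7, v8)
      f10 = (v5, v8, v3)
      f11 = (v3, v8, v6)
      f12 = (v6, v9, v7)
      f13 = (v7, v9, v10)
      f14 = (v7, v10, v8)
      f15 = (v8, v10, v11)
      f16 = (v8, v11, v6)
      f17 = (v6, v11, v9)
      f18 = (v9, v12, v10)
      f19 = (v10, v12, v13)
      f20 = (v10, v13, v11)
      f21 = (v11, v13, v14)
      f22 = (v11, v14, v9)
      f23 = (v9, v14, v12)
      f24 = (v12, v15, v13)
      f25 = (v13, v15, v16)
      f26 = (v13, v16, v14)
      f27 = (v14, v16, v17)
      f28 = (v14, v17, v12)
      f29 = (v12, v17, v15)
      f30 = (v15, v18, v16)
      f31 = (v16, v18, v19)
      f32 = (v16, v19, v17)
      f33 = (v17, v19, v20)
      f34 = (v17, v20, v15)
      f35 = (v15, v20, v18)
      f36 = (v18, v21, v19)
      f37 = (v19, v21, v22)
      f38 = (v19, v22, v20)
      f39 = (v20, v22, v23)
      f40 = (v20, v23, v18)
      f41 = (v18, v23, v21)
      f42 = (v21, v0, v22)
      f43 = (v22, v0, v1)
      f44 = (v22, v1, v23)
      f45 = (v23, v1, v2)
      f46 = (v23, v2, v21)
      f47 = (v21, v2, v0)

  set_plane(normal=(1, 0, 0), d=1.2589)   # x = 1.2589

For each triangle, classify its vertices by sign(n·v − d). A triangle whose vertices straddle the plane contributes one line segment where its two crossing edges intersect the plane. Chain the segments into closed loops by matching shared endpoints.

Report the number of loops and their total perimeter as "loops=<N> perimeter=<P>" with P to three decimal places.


Straddling triangles (16 of 48):
  (v1,v3,v4) [++-] → (1.2589, 1.2589, 0.265347)–(1.2589, 0.123362, 0.5369)  len=1.1676
  (v1,v4,v2) [+-+] → (1.2589, 0.123362, 0.5369)–(1.2589, 0.123362, -0.393895)  len=0.9308
  (v2,v4,v5) [+--] → (1.2589, 0.123362, -0.393895)–(1.2589, 0.123362, -0.5369)  len=0.1430
  (v2,v5,v0) [+-+] → (1.2589, 0.123362, -0.5369)–(1.2589, 0.691781, -0.400969)  len=0.5844
  (v0,v5,v3) [+-+] → (1.2589, 0.691781, -0.400969)–(1.2589, 1.2589, -0.265347)  len=0.5831
  (v3,v6,v4) [+--] → (1.2589, 1.71852, 0)–(1.2589, 1.2589, 0.265347)  len=0.5307
  (v5,v8,v3) [--+] → (1.2589, 1.5277, -0.110166)–(1.2589, 1.2589, -0.265347)  len=0.3104
  (v3,v8,v6) [+--] → (1.2589, 1.5277, -0.110166)–(1.2589, 1.71852, 0)  len=0.2203
  (v18,v21,v19) [-+-] → (1.2589, -1.71852, 0)–(1.2589, -1.5277, 0.110166)  len=0.2203
  (v19,v21,v22) [-+-] → (1.2589, -1.5277, 0.110166)–(1.2589, -1.2589, 0.265347)  len=0.3104
  (v18,v23,v21) [--+] → (1.2589, -1.2589, -0.265347)–(1.2589, -1.71852, 0)  len=0.5307
  (v21,v0,v22) [++-] → (1.2589, -0.691781, 0.400969)–(1.2589, -1.2589, 0.265347)  len=0.5831
  (v22,v0,v1) [-++] → (1.2589, -0.691781, 0.400969)–(1.2589, -0.123362, 0.5369)  len=0.5844
  (v22,v1,v23) [-+-] → (1.2589, -0.123362, 0.5369)–(1.2589, -0.123362, 0.393895)  len=0.1430
  (v23,v1,v2) [-++] → (1.2589, -0.123362, 0.393895)–(1.2589, -0.123362, -0.5369)  len=0.9308
  (v23,v2,v21) [-++] → (1.2589, -0.123362, -0.5369)–(1.2589, -1.2589, -0.265347)  len=1.1676

Chained into 2 loop(s):
  loop 1: 8 segments, perimeter = 4.4704
  loop 2: 8 segments, perimeter = 4.4704
Total perimeter = 8.941

loops=2 perimeter=8.941


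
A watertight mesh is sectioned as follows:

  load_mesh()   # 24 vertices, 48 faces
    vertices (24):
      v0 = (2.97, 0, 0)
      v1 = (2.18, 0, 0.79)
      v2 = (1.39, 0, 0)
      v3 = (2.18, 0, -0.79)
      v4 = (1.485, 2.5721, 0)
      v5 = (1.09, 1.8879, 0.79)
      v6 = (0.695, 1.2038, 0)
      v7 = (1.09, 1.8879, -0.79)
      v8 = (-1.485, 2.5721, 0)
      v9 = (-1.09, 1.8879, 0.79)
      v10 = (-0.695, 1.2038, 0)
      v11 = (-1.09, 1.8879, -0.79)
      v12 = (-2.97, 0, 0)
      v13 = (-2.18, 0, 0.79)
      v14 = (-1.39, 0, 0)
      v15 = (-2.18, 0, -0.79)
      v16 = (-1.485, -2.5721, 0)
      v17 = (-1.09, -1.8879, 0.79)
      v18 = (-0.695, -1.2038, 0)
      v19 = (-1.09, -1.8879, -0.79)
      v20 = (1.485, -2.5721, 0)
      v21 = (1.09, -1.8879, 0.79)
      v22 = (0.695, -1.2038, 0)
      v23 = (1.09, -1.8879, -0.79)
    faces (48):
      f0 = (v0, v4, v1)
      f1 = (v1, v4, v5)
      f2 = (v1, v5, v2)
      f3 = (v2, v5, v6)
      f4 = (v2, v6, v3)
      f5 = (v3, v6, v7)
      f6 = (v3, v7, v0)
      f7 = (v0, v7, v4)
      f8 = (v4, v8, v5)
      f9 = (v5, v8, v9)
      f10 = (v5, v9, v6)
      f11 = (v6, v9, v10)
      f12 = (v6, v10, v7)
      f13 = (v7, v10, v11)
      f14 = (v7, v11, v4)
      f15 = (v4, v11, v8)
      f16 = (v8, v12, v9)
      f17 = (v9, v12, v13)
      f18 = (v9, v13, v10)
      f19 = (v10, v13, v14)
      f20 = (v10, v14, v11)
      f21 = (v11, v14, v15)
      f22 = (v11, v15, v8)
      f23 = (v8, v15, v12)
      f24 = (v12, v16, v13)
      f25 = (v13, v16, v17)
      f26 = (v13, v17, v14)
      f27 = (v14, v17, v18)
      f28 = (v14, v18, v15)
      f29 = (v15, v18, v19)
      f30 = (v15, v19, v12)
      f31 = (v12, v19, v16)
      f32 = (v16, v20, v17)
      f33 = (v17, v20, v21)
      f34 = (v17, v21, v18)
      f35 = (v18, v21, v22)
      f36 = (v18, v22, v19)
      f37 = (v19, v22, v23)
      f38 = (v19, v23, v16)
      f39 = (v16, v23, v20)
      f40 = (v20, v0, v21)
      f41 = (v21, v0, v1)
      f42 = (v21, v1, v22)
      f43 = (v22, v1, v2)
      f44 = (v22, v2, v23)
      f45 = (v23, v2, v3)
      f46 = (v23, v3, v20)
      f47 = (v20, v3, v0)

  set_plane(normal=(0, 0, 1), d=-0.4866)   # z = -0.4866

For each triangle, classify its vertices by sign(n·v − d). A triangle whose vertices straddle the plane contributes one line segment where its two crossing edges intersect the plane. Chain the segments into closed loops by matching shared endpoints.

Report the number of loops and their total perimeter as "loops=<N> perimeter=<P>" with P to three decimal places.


Straddling triangles (24 of 48):
  (v2,v6,v3) [++-] → (1.60968, 0.46232, -0.4866)–(1.8766, 0, -0.4866)  len=0.5338
  (v3,v6,v7) [-+-] → (1.60968, 0.46232, -0.4866)–(0.9383, 1.62517, -0.4866)  len=1.3428
  (v3,v7,v0) [--+] → (1.81202, 1.16285, -0.4866)–(2.4834, 0, -0.4866)  len=1.3428
  (v0,v7,v4) [+-+] → (1.81202, 1.16285, -0.4866)–(1.2417, 2.15067, -0.4866)  len=1.1406
  (v6,v10,v7) [++-] → (0.40447, 1.62517, -0.4866)–(0.9383, 1.62517, -0.4866)  len=0.5338
  (v7,v10,v11) [-+-] → (0.40447, 1.62517, -0.4866)–(-0.9383, 1.62517, -0.4866)  len=1.3428
  (v7,v11,v4) [--+] → (-0.10107, 2.15067, -0.4866)–(1.2417, 2.15067, -0.4866)  len=1.3428
  (v4,v11,v8) [+-+] → (-0.10107, 2.15067, -0.4866)–(-1.2417, 2.15067, -0.4866)  len=1.1406
  (v10,v14,v11) [++-] → (-1.20522, 1.16285, -0.4866)–(-0.9383, 1.62517, -0.4866)  len=0.5338
  (v11,v14,v15) [-+-] → (-1.20522, 1.16285, -0.4866)–(-1.8766, 0, -0.4866)  len=1.3428
  (v11,v15,v8) [--+] → (-1.91308, 0.987817, -0.4866)–(-1.2417, 2.15067, -0.4866)  len=1.3428
  (v8,v15,v12) [+-+] → (-1.91308, 0.987817, -0.4866)–(-2.4834, 0, -0.4866)  len=1.1406
  (v14,v18,v15) [++-] → (-1.60968, -0.46232, -0.4866)–(-1.8766, 0, -0.4866)  len=0.5338
  (v15,v18,v19) [-+-] → (-1.60968, -0.46232, -0.4866)–(-0.9383, -1.62517, -0.4866)  len=1.3428
  (v15,v19,v12) [--+] → (-1.81202, -1.16285, -0.4866)–(-2.4834, 0, -0.4866)  len=1.3428
  (v12,v19,v16) [+-+] → (-1.81202, -1.16285, -0.4866)–(-1.2417, -2.15067, -0.4866)  len=1.1406
  (v18,v22,v19) [++-] → (-0.40447, -1.62517, -0.4866)–(-0.9383, -1.62517, -0.4866)  len=0.5338
  (v19,v22,v23) [-+-] → (-0.40447, -1.62517, -0.4866)–(0.9383, -1.62517, -0.4866)  len=1.3428
  (v19,v23,v16) [--+] → (0.10107, -2.15067, -0.4866)–(-1.2417, -2.15067, -0.4866)  len=1.3428
  (v16,v23,v20) [+-+] → (0.10107, -2.15067, -0.4866)–(1.2417, -2.15067, -0.4866)  len=1.1406
  (v22,v2,v23) [++-] → (1.20522, -1.16285, -0.4866)–(0.9383, -1.62517, -0.4866)  len=0.5338
  (v23,v2,v3) [-+-] → (1.20522, -1.16285, -0.4866)–(1.8766, 0, -0.4866)  len=1.3428
  (v23,v3,v20) [--+] → (1.91308, -0.987817, -0.4866)–(1.2417, -2.15067, -0.4866)  len=1.3428
  (v20,v3,v0) [+-+] → (1.91308, -0.987817, -0.4866)–(2.4834, 0, -0.4866)  len=1.1406

Chained into 2 loop(s):
  loop 1: 12 segments, perimeter = 11.2596
  loop 2: 12 segments, perimeter = 14.9003
Total perimeter = 26.160

loops=2 perimeter=26.160


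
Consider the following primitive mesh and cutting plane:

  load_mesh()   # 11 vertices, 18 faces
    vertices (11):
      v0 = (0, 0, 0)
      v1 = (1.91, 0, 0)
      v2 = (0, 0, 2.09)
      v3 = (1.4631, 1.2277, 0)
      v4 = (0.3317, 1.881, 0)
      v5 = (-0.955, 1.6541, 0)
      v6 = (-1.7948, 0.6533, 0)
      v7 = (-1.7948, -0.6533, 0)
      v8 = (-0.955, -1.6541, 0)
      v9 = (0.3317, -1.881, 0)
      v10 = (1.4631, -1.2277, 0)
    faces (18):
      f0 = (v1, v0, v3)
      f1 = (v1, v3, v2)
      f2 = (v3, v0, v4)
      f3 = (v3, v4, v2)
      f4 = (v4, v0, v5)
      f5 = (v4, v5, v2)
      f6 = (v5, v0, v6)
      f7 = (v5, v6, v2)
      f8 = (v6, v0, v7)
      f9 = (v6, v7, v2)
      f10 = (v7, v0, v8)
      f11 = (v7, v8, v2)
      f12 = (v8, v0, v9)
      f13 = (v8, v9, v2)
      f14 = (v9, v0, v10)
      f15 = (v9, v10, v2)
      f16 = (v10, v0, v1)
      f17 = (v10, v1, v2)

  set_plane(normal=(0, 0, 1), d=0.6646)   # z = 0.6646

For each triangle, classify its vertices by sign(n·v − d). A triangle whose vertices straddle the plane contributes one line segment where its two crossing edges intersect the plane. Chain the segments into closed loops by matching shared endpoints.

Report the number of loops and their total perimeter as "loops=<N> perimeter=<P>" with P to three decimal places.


loops=1 perimeter=8.019

Straddling triangles (9 of 18):
  (v1,v3,v2) [--+] → (0.997848, 0.837303, 0.6646)–(1.30264, 0, 0.6646)  len=0.8911
  (v3,v4,v2) [--+] → (0.226223, 1.28286, 0.6646)–(0.997848, 0.837303, 0.6646)  len=0.8910
  (v4,v5,v2) [--+] → (-0.651319, 1.12811, 0.6646)–(0.226223, 1.28286, 0.6646)  len=0.8911
  (v5,v6,v2) [--+] → (-1.22407, 0.445557, 0.6646)–(-0.651319, 1.12811, 0.6646)  len=0.8910
  (v6,v7,v2) [--+] → (-1.22407, -0.445557, 0.6646)–(-1.22407, 0.445557, 0.6646)  len=0.8911
  (v7,v8,v2) [--+] → (-0.651319, -1.12811, 0.6646)–(-1.22407, -0.445557, 0.6646)  len=0.8910
  (v8,v9,v2) [--+] → (0.226223, -1.28286, 0.6646)–(-0.651319, -1.12811, 0.6646)  len=0.8911
  (v9,v10,v2) [--+] → (0.997848, -0.837303, 0.6646)–(0.226223, -1.28286, 0.6646)  len=0.8910
  (v10,v1,v2) [--+] → (1.30264, 0, 0.6646)–(0.997848, -0.837303, 0.6646)  len=0.8911

Chained into 1 loop(s):
  loop 1: 9 segments, perimeter = 8.0195
Total perimeter = 8.019


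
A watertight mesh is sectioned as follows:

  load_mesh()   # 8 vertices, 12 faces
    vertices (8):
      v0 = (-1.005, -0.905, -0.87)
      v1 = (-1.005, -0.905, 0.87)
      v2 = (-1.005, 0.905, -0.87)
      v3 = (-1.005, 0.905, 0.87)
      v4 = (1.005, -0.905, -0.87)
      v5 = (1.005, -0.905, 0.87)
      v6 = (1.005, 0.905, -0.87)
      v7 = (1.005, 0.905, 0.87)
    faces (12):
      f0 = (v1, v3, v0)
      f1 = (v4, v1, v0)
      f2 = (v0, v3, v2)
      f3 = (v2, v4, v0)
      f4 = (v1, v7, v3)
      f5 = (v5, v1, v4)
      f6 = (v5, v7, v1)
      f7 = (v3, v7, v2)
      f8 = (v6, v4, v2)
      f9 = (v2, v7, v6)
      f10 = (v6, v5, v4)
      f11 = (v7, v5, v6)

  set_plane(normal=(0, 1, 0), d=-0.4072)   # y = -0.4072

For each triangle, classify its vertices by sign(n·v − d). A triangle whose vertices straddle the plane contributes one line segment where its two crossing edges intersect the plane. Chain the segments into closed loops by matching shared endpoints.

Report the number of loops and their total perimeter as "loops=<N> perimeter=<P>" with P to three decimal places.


Straddling triangles (8 of 12):
  (v1,v3,v0) [-+-] → (-1.005, -0.4072, 0.87)–(-1.005, -0.4072, -0.391452)  len=1.2615
  (v0,v3,v2) [-++] → (-1.005, -0.4072, -0.391452)–(-1.005, -0.4072, -0.87)  len=0.4785
  (v2,v4,v0) [+--] → (0.452194, -0.4072, -0.87)–(-1.005, -0.4072, -0.87)  len=1.4572
  (v1,v7,v3) [-++] → (-0.452194, -0.4072, 0.87)–(-1.005, -0.4072, 0.87)  len=0.5528
  (v5,v7,v1) [-+-] → (1.005, -0.4072, 0.87)–(-0.452194, -0.4072, 0.87)  len=1.4572
  (v6,v4,v2) [+-+] → (1.005, -0.4072, -0.87)–(0.452194, -0.4072, -0.87)  len=0.5528
  (v6,v5,v4) [+--] → (1.005, -0.4072, 0.391452)–(1.005, -0.4072, -0.87)  len=1.2615
  (v7,v5,v6) [+-+] → (1.005, -0.4072, 0.87)–(1.005, -0.4072, 0.391452)  len=0.4785

Chained into 1 loop(s):
  loop 1: 8 segments, perimeter = 7.5000
Total perimeter = 7.500

loops=1 perimeter=7.500


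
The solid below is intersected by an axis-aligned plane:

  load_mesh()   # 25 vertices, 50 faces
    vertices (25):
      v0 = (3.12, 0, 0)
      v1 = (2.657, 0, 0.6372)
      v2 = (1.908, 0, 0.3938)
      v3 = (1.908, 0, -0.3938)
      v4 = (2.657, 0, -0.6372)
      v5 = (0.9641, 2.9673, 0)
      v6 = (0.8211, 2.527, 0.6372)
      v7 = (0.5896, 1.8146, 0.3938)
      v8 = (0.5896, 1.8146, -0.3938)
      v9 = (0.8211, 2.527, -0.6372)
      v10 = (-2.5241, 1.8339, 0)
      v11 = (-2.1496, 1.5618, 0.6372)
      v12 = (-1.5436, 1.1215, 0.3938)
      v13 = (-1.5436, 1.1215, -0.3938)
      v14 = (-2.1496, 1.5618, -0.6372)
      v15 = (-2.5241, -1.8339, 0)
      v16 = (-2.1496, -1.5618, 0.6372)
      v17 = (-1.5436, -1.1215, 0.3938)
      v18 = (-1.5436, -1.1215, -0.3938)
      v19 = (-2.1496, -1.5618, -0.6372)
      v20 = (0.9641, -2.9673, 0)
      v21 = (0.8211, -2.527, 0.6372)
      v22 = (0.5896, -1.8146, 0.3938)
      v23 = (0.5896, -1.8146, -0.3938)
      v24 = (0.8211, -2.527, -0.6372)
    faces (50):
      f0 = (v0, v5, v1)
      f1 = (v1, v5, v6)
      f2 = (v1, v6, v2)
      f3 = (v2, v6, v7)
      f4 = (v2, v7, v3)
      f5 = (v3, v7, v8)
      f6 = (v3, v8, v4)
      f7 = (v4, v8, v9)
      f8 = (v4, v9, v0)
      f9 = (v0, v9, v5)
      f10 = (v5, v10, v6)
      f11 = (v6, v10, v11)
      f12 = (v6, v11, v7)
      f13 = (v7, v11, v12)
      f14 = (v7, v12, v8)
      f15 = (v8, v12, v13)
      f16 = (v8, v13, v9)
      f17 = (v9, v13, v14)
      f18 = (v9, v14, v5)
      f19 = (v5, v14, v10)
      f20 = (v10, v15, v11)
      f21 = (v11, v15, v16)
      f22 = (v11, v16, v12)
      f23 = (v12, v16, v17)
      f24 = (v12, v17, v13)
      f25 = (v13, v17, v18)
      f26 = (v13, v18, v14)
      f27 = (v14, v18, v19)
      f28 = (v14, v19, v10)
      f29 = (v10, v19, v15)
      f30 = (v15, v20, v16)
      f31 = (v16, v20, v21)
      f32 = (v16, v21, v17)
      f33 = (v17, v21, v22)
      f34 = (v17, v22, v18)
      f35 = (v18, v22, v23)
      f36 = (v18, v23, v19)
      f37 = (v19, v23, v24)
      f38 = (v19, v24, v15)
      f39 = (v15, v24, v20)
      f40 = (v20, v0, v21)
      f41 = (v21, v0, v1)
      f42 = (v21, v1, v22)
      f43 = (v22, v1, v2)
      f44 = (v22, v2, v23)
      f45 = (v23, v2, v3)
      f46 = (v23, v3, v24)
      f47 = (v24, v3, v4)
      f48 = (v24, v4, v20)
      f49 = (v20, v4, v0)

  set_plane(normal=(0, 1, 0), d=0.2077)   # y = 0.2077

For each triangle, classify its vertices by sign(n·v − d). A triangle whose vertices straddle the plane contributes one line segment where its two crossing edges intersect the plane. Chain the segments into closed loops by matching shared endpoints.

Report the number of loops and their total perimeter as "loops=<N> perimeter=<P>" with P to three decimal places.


Straddling triangles (20 of 50):
  (v0,v5,v1) [-+-] → (2.96909, 0.2077, 0)–(2.5385, 0.2077, 0.592598)  len=0.7325
  (v1,v5,v6) [-++] → (2.5385, 0.2077, 0.592598)–(2.5061, 0.2077, 0.6372)  len=0.0551
  (v1,v6,v2) [-+-] → (2.5061, 0.2077, 0.6372)–(1.81867, 0.2077, 0.413806)  len=0.7228
  (v2,v6,v7) [-++] → (1.81867, 0.2077, 0.413806)–(1.7571, 0.2077, 0.3938)  len=0.0647
  (v2,v7,v3) [-+-] → (1.7571, 0.2077, 0.3938)–(1.7571, 0.2077, -0.303651)  len=0.6975
  (v3,v7,v8) [-++] → (1.7571, 0.2077, -0.303651)–(1.7571, 0.2077, -0.3938)  len=0.0901
  (v3,v8,v4) [-+-] → (1.7571, 0.2077, -0.3938)–(2.42036, 0.2077, -0.60934)  len=0.6974
  (v4,v8,v9) [-++] → (2.42036, 0.2077, -0.60934)–(2.5061, 0.2077, -0.6372)  len=0.0902
  (v4,v9,v0) [-+-] → (2.5061, 0.2077, -0.6372)–(2.93105, 0.2077, -0.0523729)  len=0.7229
  (v0,v9,v5) [-++] → (2.93105, 0.2077, -0.0523729)–(2.96909, 0.2077, 0)  len=0.0647
  (v10,v15,v11) [+-+] → (-2.5241, 0.2077, 0)–(-2.29894, 0.2077, 0.383104)  len=0.4444
  (v11,v15,v16) [+--] → (-2.29894, 0.2077, 0.383104)–(-2.1496, 0.2077, 0.6372)  len=0.2947
  (v11,v16,v12) [+-+] → (-2.1496, 0.2077, 0.6372)–(-1.74997, 0.2077, 0.47669)  len=0.4307
  (v12,v16,v17) [+--] → (-1.74997, 0.2077, 0.47669)–(-1.5436, 0.2077, 0.3938)  len=0.2224
  (v12,v17,v13) [+-+] → (-1.5436, 0.2077, 0.3938)–(-1.5436, 0.2077, -0.0729311)  len=0.4667
  (v13,v17,v18) [+--] → (-1.5436, 0.2077, -0.0729311)–(-1.5436, 0.2077, -0.3938)  len=0.3209
  (v13,v18,v14) [+-+] → (-1.5436, 0.2077, -0.3938)–(-1.84379, 0.2077, -0.514371)  len=0.3235
  (v14,v18,v19) [+--] → (-1.84379, 0.2077, -0.514371)–(-2.1496, 0.2077, -0.6372)  len=0.3296
  (v14,v19,v10) [+-+] → (-2.1496, 0.2077, -0.6372)–(-2.34475, 0.2077, -0.305155)  len=0.3851
  (v10,v19,v15) [+--] → (-2.34475, 0.2077, -0.305155)–(-2.5241, 0.2077, 0)  len=0.3540

Chained into 2 loop(s):
  loop 1: 10 segments, perimeter = 3.9380
  loop 2: 10 segments, perimeter = 3.5719
Total perimeter = 7.510

loops=2 perimeter=7.510


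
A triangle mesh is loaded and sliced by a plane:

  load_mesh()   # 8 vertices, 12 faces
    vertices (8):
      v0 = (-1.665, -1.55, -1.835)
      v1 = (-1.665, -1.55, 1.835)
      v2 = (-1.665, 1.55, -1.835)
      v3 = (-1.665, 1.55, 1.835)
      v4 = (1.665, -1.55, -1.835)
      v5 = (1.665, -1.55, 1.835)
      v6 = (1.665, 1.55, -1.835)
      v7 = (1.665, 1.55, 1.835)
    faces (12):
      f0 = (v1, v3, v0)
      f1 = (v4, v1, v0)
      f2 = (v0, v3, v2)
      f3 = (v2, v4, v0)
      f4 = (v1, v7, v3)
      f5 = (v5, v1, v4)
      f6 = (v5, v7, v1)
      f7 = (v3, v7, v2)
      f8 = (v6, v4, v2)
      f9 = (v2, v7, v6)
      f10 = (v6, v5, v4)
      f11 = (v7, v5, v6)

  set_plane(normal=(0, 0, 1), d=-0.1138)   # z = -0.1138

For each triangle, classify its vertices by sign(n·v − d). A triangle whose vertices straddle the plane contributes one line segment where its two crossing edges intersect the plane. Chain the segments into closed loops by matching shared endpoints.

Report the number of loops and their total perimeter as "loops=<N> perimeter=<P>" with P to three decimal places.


Straddling triangles (8 of 12):
  (v1,v3,v0) [++-] → (-1.665, -0.0961253, -0.1138)–(-1.665, -1.55, -0.1138)  len=1.4539
  (v4,v1,v0) [-+-] → (0.103257, -1.55, -0.1138)–(-1.665, -1.55, -0.1138)  len=1.7683
  (v0,v3,v2) [-+-] → (-1.665, -0.0961253, -0.1138)–(-1.665, 1.55, -0.1138)  len=1.6461
  (v5,v1,v4) [++-] → (0.103257, -1.55, -0.1138)–(1.665, -1.55, -0.1138)  len=1.5617
  (v3,v7,v2) [++-] → (-0.103257, 1.55, -0.1138)–(-1.665, 1.55, -0.1138)  len=1.5617
  (v2,v7,v6) [-+-] → (-0.103257, 1.55, -0.1138)–(1.665, 1.55, -0.1138)  len=1.7683
  (v6,v5,v4) [-+-] → (1.665, 0.0961253, -0.1138)–(1.665, -1.55, -0.1138)  len=1.6461
  (v7,v5,v6) [++-] → (1.665, 0.0961253, -0.1138)–(1.665, 1.55, -0.1138)  len=1.4539

Chained into 1 loop(s):
  loop 1: 8 segments, perimeter = 12.8600
Total perimeter = 12.860

loops=1 perimeter=12.860


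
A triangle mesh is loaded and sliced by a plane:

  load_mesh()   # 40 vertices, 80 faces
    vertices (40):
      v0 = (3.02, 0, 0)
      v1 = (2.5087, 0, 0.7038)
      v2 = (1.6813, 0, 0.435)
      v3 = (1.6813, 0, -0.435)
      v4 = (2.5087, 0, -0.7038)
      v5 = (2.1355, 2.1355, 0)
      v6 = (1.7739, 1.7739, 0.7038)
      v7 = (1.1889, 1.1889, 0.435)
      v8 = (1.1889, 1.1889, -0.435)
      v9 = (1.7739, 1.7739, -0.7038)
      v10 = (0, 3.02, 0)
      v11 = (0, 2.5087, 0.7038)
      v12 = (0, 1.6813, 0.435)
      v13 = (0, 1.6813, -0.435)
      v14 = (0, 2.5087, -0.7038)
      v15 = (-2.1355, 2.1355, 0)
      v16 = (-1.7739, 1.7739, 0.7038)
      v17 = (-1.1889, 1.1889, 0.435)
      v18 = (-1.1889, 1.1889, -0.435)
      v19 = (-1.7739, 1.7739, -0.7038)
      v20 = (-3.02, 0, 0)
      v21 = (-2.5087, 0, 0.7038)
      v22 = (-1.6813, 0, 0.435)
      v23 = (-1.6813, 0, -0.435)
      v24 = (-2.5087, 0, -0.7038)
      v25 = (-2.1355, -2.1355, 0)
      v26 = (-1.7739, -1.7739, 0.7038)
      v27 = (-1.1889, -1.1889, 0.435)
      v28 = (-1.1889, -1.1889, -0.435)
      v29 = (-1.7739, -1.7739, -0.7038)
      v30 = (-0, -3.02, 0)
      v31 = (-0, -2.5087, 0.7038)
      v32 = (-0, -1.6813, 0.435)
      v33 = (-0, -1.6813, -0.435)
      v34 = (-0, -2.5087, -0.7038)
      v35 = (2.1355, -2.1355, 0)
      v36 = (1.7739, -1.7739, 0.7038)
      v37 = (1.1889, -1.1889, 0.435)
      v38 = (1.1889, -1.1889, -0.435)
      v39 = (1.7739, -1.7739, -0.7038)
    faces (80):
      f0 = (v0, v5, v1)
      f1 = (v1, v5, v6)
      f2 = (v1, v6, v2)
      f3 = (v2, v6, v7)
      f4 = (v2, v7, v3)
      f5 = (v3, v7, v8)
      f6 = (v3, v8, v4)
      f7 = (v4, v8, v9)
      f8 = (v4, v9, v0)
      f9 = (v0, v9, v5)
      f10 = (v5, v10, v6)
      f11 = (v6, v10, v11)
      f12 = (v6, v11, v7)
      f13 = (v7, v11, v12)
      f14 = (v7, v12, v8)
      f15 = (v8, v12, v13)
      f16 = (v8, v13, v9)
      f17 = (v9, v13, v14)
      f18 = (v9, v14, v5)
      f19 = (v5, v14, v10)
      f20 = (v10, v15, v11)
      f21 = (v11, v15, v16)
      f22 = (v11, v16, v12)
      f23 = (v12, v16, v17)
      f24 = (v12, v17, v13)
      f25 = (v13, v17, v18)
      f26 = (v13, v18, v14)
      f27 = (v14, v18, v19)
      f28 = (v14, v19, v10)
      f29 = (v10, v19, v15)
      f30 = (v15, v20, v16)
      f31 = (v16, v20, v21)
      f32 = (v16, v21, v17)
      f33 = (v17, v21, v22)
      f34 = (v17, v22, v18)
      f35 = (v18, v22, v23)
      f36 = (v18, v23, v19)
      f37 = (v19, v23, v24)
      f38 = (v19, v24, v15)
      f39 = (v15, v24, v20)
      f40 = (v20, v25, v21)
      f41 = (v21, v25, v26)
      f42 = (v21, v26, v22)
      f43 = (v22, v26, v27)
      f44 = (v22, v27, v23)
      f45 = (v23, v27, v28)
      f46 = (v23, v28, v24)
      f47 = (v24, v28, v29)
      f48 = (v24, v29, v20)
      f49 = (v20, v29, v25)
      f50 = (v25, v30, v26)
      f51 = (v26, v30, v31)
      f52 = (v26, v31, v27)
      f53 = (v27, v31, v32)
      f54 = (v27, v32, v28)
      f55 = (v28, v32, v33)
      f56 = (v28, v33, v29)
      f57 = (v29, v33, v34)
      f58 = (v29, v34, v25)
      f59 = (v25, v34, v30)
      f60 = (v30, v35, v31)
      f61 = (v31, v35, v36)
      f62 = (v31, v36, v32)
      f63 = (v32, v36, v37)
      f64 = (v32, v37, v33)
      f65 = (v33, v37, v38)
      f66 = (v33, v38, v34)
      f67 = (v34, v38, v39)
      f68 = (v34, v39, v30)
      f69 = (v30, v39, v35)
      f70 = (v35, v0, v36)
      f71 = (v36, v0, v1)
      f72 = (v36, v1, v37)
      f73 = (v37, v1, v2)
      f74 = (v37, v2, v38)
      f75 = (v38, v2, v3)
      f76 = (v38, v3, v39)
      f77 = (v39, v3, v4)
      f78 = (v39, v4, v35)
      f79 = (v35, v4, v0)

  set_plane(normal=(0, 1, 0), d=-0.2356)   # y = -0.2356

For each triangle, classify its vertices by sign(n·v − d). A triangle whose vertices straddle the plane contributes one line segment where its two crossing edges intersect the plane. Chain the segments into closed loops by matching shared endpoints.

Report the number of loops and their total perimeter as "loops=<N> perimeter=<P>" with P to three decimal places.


loops=2 perimeter=8.700

Straddling triangles (20 of 80):
  (v20,v25,v21) [+-+] → (-2.92242, -0.2356, 0)–(-2.46753, -0.2356, 0.626153)  len=0.7739
  (v21,v25,v26) [+--] → (-2.46753, -0.2356, 0.626153)–(-2.41111, -0.2356, 0.7038)  len=0.0960
  (v21,v26,v22) [+-+] → (-2.41111, -0.2356, 0.7038)–(-1.6936, -0.2356, 0.470701)  len=0.7544
  (v22,v26,v27) [+--] → (-1.6936, -0.2356, 0.470701)–(-1.58372, -0.2356, 0.435)  len=0.1155
  (v22,v27,v23) [+-+] → (-1.58372, -0.2356, 0.435)–(-1.58372, -0.2356, -0.262595)  len=0.6976
  (v23,v27,v28) [+--] → (-1.58372, -0.2356, -0.262595)–(-1.58372, -0.2356, -0.435)  len=0.1724
  (v23,v28,v24) [+-+] → (-1.58372, -0.2356, -0.435)–(-2.24716, -0.2356, -0.650533)  len=0.6976
  (v24,v28,v29) [+--] → (-2.24716, -0.2356, -0.650533)–(-2.41111, -0.2356, -0.7038)  len=0.1724
  (v24,v29,v20) [+-+] → (-2.41111, -0.2356, -0.7038)–(-2.8545, -0.2356, -0.093475)  len=0.7544
  (v20,v29,v25) [+--] → (-2.8545, -0.2356, -0.093475)–(-2.92242, -0.2356, 0)  len=0.1155
  (v35,v0,v36) [-+-] → (2.92242, -0.2356, 0)–(2.8545, -0.2356, 0.093475)  len=0.1155
  (v36,v0,v1) [-++] → (2.8545, -0.2356, 0.093475)–(2.41111, -0.2356, 0.7038)  len=0.7544
  (v36,v1,v37) [-+-] → (2.41111, -0.2356, 0.7038)–(2.24716, -0.2356, 0.650533)  len=0.1724
  (v37,v1,v2) [-++] → (2.24716, -0.2356, 0.650533)–(1.58372, -0.2356, 0.435)  len=0.6976
  (v37,v2,v38) [-+-] → (1.58372, -0.2356, 0.435)–(1.58372, -0.2356, 0.262595)  len=0.1724
  (v38,v2,v3) [-++] → (1.58372, -0.2356, 0.262595)–(1.58372, -0.2356, -0.435)  len=0.6976
  (v38,v3,v39) [-+-] → (1.58372, -0.2356, -0.435)–(1.6936, -0.2356, -0.470701)  len=0.1155
  (v39,v3,v4) [-++] → (1.6936, -0.2356, -0.470701)–(2.41111, -0.2356, -0.7038)  len=0.7544
  (v39,v4,v35) [-+-] → (2.41111, -0.2356, -0.7038)–(2.46753, -0.2356, -0.626153)  len=0.0960
  (v35,v4,v0) [-++] → (2.46753, -0.2356, -0.626153)–(2.92242, -0.2356, 0)  len=0.7739

Chained into 2 loop(s):
  loop 1: 10 segments, perimeter = 4.3498
  loop 2: 10 segments, perimeter = 4.3498
Total perimeter = 8.700


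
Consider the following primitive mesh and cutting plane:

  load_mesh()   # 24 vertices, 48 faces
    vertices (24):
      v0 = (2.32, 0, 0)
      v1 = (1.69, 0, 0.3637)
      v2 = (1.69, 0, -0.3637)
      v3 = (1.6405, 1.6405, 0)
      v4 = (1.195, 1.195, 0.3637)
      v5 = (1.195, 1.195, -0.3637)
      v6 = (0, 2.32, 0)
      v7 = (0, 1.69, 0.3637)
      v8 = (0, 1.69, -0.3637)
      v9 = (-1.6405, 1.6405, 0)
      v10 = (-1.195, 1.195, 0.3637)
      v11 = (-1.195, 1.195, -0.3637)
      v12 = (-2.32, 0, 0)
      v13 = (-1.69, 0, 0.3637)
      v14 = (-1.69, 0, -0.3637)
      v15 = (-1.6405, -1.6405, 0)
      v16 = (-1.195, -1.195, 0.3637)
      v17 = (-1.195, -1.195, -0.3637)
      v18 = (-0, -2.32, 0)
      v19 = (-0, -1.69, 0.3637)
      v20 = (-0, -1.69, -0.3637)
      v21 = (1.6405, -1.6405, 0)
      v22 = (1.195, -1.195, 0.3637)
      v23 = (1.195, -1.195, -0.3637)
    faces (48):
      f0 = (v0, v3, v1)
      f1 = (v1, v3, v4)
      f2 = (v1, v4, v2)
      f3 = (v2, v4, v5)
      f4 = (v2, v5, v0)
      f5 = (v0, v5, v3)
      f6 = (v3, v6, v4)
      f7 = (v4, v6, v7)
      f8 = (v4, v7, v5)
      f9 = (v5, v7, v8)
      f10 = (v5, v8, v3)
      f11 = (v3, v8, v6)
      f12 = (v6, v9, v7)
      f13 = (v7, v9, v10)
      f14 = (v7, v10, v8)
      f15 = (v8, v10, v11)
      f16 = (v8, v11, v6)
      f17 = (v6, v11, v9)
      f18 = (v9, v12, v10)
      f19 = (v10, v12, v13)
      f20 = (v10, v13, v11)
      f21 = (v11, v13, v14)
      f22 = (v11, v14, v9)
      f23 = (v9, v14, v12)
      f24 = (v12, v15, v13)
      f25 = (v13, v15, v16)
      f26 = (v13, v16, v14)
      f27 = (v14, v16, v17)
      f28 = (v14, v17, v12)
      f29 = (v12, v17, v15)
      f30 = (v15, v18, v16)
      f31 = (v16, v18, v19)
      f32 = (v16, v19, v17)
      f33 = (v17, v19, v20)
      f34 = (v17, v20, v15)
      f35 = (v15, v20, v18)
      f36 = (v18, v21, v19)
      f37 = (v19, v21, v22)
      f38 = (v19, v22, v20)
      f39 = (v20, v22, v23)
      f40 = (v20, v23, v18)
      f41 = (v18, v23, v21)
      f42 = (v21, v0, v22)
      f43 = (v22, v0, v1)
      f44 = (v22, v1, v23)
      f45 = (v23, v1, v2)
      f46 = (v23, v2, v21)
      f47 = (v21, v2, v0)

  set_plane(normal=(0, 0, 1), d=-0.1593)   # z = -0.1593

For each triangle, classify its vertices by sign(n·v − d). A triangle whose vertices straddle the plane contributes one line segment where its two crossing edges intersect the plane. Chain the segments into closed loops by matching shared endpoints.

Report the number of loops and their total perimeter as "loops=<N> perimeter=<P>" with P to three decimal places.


loops=2 perimeter=22.863

Straddling triangles (32 of 48):
  (v1,v4,v2) [++-] → (1.5509, 0.335796, -0.1593)–(1.69, 0, -0.1593)  len=0.3635
  (v2,v4,v5) [-+-] → (1.5509, 0.335796, -0.1593)–(1.195, 1.195, -0.1593)  len=0.9300
  (v2,v5,v0) [--+] → (1.82725, 0.523408, -0.1593)–(2.04406, 0, -0.1593)  len=0.5665
  (v0,v5,v3) [+-+] → (1.82725, 0.523408, -0.1593)–(1.44537, 1.44537, -0.1593)  len=0.9979
  (v4,v7,v5) [++-] → (0.859204, 1.3341, -0.1593)–(1.195, 1.195, -0.1593)  len=0.3635
  (v5,v7,v8) [-+-] → (0.859204, 1.3341, -0.1593)–(0, 1.69, -0.1593)  len=0.9300
  (v5,v8,v3) [--+] → (0.921964, 1.66218, -0.1593)–(1.44537, 1.44537, -0.1593)  len=0.5665
  (v3,v8,v6) [+-+] → (0.921964, 1.66218, -0.1593)–(0, 2.04406, -0.1593)  len=0.9979
  (v7,v10,v8) [++-] → (-0.335796, 1.5509, -0.1593)–(0, 1.69, -0.1593)  len=0.3635
  (v8,v10,v11) [-+-] → (-0.335796, 1.5509, -0.1593)–(-1.195, 1.195, -0.1593)  len=0.9300
  (v8,v11,v6) [--+] → (-0.523408, 1.82725, -0.1593)–(0, 2.04406, -0.1593)  len=0.5665
  (v6,v11,v9) [+-+] → (-0.523408, 1.82725, -0.1593)–(-1.44537, 1.44537, -0.1593)  len=0.9979
  (v10,v13,v11) [++-] → (-1.3341, 0.859204, -0.1593)–(-1.195, 1.195, -0.1593)  len=0.3635
  (v11,v13,v14) [-+-] → (-1.3341, 0.859204, -0.1593)–(-1.69, 0, -0.1593)  len=0.9300
  (v11,v14,v9) [--+] → (-1.66218, 0.921964, -0.1593)–(-1.44537, 1.44537, -0.1593)  len=0.5665
  (v9,v14,v12) [+-+] → (-1.66218, 0.921964, -0.1593)–(-2.04406, 0, -0.1593)  len=0.9979
  (v13,v16,v14) [++-] → (-1.5509, -0.335796, -0.1593)–(-1.69, 0, -0.1593)  len=0.3635
  (v14,v16,v17) [-+-] → (-1.5509, -0.335796, -0.1593)–(-1.195, -1.195, -0.1593)  len=0.9300
  (v14,v17,v12) [--+] → (-1.82725, -0.523408, -0.1593)–(-2.04406, 0, -0.1593)  len=0.5665
  (v12,v17,v15) [+-+] → (-1.82725, -0.523408, -0.1593)–(-1.44537, -1.44537, -0.1593)  len=0.9979
  (v16,v19,v17) [++-] → (-0.859204, -1.3341, -0.1593)–(-1.195, -1.195, -0.1593)  len=0.3635
  (v17,v19,v20) [-+-] → (-0.859204, -1.3341, -0.1593)–(0, -1.69, -0.1593)  len=0.9300
  (v17,v20,v15) [--+] → (-0.921964, -1.66218, -0.1593)–(-1.44537, -1.44537, -0.1593)  len=0.5665
  (v15,v20,v18) [+-+] → (-0.921964, -1.66218, -0.1593)–(0, -2.04406, -0.1593)  len=0.9979
  (v19,v22,v20) [++-] → (0.335796, -1.5509, -0.1593)–(0, -1.69, -0.1593)  len=0.3635
  (v20,v22,v23) [-+-] → (0.335796, -1.5509, -0.1593)–(1.195, -1.195, -0.1593)  len=0.9300
  (v20,v23,v18) [--+] → (0.523408, -1.82725, -0.1593)–(0, -2.04406, -0.1593)  len=0.5665
  (v18,v23,v21) [+-+] → (0.523408, -1.82725, -0.1593)–(1.44537, -1.44537, -0.1593)  len=0.9979
  (v22,v1,v23) [++-] → (1.3341, -0.859204, -0.1593)–(1.195, -1.195, -0.1593)  len=0.3635
  (v23,v1,v2) [-+-] → (1.3341, -0.859204, -0.1593)–(1.69, 0, -0.1593)  len=0.9300
  (v23,v2,v21) [--+] → (1.66218, -0.921964, -0.1593)–(1.44537, -1.44537, -0.1593)  len=0.5665
  (v21,v2,v0) [+-+] → (1.66218, -0.921964, -0.1593)–(2.04406, 0, -0.1593)  len=0.9979

Chained into 2 loop(s):
  loop 1: 16 segments, perimeter = 10.3477
  loop 2: 16 segments, perimeter = 12.5157
Total perimeter = 22.863
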